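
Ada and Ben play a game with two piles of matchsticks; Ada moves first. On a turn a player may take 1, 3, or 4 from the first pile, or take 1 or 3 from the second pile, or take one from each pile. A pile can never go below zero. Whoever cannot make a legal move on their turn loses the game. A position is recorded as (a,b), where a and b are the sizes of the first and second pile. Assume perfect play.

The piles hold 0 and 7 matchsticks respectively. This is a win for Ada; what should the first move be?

Move to (0,6).

Work bottom-up. With no move the player to move loses. Otherwise the position is W if at least one move leads to an L position for the opponent, and L if every move leads to a W.
No move ever increases a pile, so every position that can arise here has a ≤ 0 and b ≤ 7; it is enough to label the cells with 0 ≤ a ≤ 0 and 0 ≤ b ≤ 7.
Every move lowers a or b (never raises either), so fill the grid row by row in increasing a, and left to right within a row: each cell's successors are then already labelled.
      b=0  b=1  b=2  b=3  b=4  b=5  b=6  b=7
a=0:    L    W    L    W    L    W    L    W
Cells with no legal move (terminal, hence L): (0,0).
The remaining L cells, each justified by listing all of its moves:
(0,2): the only move is to (0,1)(W), a W ⇒ L
(0,4): moves to (0,3)(W), (0,1)(W); every one is W ⇒ L
(0,6): moves to (0,5)(W), (0,3)(W); every one is W ⇒ L
Every other cell has at least one move into one of the L cells above, so it is W.
From (0,7), the L positions reachable in one move are: (0,6), (0,4). Any move reaching one of these is winning.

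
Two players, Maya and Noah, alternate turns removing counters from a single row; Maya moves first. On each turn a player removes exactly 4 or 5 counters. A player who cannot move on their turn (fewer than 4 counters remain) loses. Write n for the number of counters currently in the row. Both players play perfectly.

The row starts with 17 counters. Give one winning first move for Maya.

Use the standard recursion: the mover loses at a terminal position; elsewhere, the mover wins exactly when some move hands the opponent an L position.
n=0: no move → L
n=1: no move → L
n=2: no move → L
n=3: no move → L
n=4: →0(L), so W
n=5: →1(L), so W
n=6: →2(L), so W
n=7: →3(L), so W
n=8: →3(L), so W
n=9: →5(W), 4(W) — all W, so L
n=10: →6(W), 5(W) — all W, so L
n=11: →7(W), 6(W) — all W, so L
n=12: →8(W), 7(W) — all W, so L
n=13: →9(L), so W
n=14: →10(L), so W
n=15: →11(L), so W
n=16: →12(L), so W
n=17: →12(L), so W
From 17, the L positions reachable in one move are: 12.

Remove 5, leaving 12.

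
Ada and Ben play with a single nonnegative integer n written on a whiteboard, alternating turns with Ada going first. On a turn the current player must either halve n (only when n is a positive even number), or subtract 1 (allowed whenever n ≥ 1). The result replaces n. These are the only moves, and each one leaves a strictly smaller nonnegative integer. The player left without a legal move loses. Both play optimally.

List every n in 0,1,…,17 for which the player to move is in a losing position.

Label each position W (a win for the player to move) or L (a loss). A position with no legal move is L; any other position is W exactly when some move reaches an L, and L when every move reaches a W.
n=0: no move → L
n=1: reaches L-position 0 → W
n=2: only reaches 1(W), which is W → L
n=3: reaches L-position 2 → W
n=4: reaches L-position 2 → W
n=5: only reaches 4(W), which is W → L
n=6: reaches L-position 5 → W
n=7: only reaches 6(W), which is W → L
n=8: reaches L-position 7 → W
n=9: only reaches 8(W), which is W → L
n=10: reaches L-position 5 → W
n=11: only reaches 10(W), which is W → L
n=12: reaches L-position 11 → W
n=13: only reaches 12(W), which is W → L
n=14: reaches L-position 7 → W
n=15: only reaches 14(W), which is W → L
n=16: reaches L-position 15 → W
n=17: only reaches 16(W), which is W → L
The losing starting values of n are exactly the entries labelled L in this table (9 of them).

0, 2, 5, 7, 9, 11, 13, 15, 17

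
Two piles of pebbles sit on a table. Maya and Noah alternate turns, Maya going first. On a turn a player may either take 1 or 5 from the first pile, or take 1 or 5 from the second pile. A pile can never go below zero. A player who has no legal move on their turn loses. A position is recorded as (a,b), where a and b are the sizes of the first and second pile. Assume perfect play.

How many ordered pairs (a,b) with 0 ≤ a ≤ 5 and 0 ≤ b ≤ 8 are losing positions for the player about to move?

27

Compute win/loss labels from the base case upward. A position with no move is L. Any other position is W if it can reach an L in one move, else L.
Every move lowers a or b (never raises either), so fill the grid row by row in increasing a, and left to right within a row: each cell's successors are then already labelled.
      b=0  b=1  b=2  b=3  b=4  b=5  b=6  b=7  b=8
a=0:    L    W    L    W    L    W    L    W    L
a=1:    W    L    W    L    W    L    W    L    W
a=2:    L    W    L    W    L    W    L    W    L
a=3:    W    L    W    L    W    L    W    L    W
a=4:    L    W    L    W    L    W    L    W    L
a=5:    W    L    W    L    W    L    W    L    W
Cells with no legal move (terminal, hence L): (0,0).
The remaining L cells, each justified by listing all of its moves:
(0,2): →(0,1)(W) only, which is W, so L
(0,4): →(0,3)(W) only, which is W, so L
(0,6): →(0,5)(W), (0,1)(W) — all W, so L
(0,8): →(0,7)(W), (0,3)(W) — all W, so L
(1,1): →(0,1)(W), (1,0)(W) — all W, so L
(1,3): →(0,3)(W), (1,2)(W) — all W, so L
(1,5): →(0,5)(W), (1,4)(W), (1,0)(W) — all W, so L
(1,7): →(0,7)(W), (1,6)(W), (1,2)(W) — all W, so L
(2,0): →(1,0)(W) only, which is W, so L
(2,2): →(1,2)(W), (2,1)(W) — all W, so L
(2,4): →(1,4)(W), (2,3)(W) — all W, so L
(2,6): →(1,6)(W), (2,5)(W), (2,1)(W) — all W, so L
(2,8): →(1,8)(W), (2,7)(W), (2,3)(W) — all W, so L
(3,1): →(2,1)(W), (3,0)(W) — all W, so L
(3,3): →(2,3)(W), (3,2)(W) — all W, so L
(3,5): →(2,5)(W), (3,4)(W), (3,0)(W) — all W, so L
(3,7): →(2,7)(W), (3,6)(W), (3,2)(W) — all W, so L
(4,0): →(3,0)(W) only, which is W, so L
(4,2): →(3,2)(W), (4,1)(W) — all W, so L
(4,4): →(3,4)(W), (4,3)(W) — all W, so L
(4,6): →(3,6)(W), (4,5)(W), (4,1)(W) — all W, so L
(4,8): →(3,8)(W), (4,7)(W), (4,3)(W) — all W, so L
(5,1): →(4,1)(W), (0,1)(W), (5,0)(W) — all W, so L
(5,3): →(4,3)(W), (0,3)(W), (5,2)(W) — all W, so L
(5,5): →(4,5)(W), (0,5)(W), (5,4)(W), (5,0)(W) — all W, so L
(5,7): →(4,7)(W), (0,7)(W), (5,6)(W), (5,2)(W) — all W, so L
Every other cell has at least one move into one of the L cells above, so it is W.
L cells per row: a=0: 5, a=1: 4, a=2: 5, a=3: 4, a=4: 5, a=5: 4; total 27.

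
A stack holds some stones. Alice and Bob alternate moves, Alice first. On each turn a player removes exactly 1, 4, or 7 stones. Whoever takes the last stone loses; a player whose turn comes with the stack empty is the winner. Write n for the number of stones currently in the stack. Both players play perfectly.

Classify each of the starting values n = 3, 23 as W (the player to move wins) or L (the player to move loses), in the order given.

3: L, 23: W

Work bottom-up. With no move the player to move wins. Otherwise the position is W if at least one move leads to an L position for the opponent, and L if every move leads to a W.
n=0: no move; the opponent has just taken the last stone and therefore loses → W
n=1: only reaches 0(W), which is W → L
n=2: reaches L-position 1 → W
n=3: only reaches 2(W), which is W → L
n=4: reaches L-position 3 → W
n=5: reaches L-position 1 → W
n=6: only reaches 5(W), 2(W), all W → L
n=7: reaches L-position 6 → W
n=8: reaches L-position 1 → W
n=9: only reaches 8(W), 5(W), 2(W), all W → L
n=10: reaches L-position 9 → W
n=11: only reaches 10(W), 7(W), 4(W), all W → L
n=12: reaches L-position 11 → W
n=13: reaches L-position 9 → W
n=14: only reaches 13(W), 10(W), 7(W), all W → L
n=15: reaches L-position 14 → W
n=16: reaches L-position 9 → W
n=17: only reaches 16(W), 13(W), 10(W), all W → L
n=18: reaches L-position 17 → W
n=19: only reaches 18(W), 15(W), 12(W), all W → L
n=20: reaches L-position 19 → W
n=21: reaches L-position 17 → W
n=22: only reaches 21(W), 18(W), 15(W), all W → L
n=23: reaches L-position 22 → W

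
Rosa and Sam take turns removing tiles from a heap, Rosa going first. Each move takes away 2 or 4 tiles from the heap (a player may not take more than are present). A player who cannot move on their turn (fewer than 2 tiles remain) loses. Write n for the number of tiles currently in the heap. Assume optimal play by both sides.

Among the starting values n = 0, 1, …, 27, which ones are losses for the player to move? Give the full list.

Work bottom-up. With no move the player to move loses. Otherwise the position is W if at least one move leads to an L position for the opponent, and L if every move leads to a W.
n=0: no move → L
n=1: no move → L
n=2: reaches L-position 0 → W
n=3: reaches L-position 1 → W
n=4: reaches L-position 0 → W
n=5: reaches L-position 1 → W
n=6: only reaches 4(W), 2(W), all W → L
n=7: only reaches 5(W), 3(W), all W → L
n=8: reaches L-position 6 → W
n=9: reaches L-position 7 → W
n=10: reaches L-position 6 → W
n=11: reaches L-position 7 → W
n=12: only reaches 10(W), 8(W), all W → L
n=13: only reaches 11(W), 9(W), all W → L
n=14: reaches L-position 12 → W
n=15: reaches L-position 13 → W
n=16: reaches L-position 12 → W
n=17: reaches L-position 13 → W
n=18: only reaches 16(W), 14(W), all W → L
n=19: only reaches 17(W), 15(W), all W → L
n=20: reaches L-position 18 → W
n=21: reaches L-position 19 → W
n=22: reaches L-position 18 → W
n=23: reaches L-position 19 → W
n=24: only reaches 22(W), 20(W), all W → L
n=25: only reaches 23(W), 21(W), all W → L
n=26: reaches L-position 24 → W
n=27: reaches L-position 25 → W
The losing starting values of n are exactly the entries labelled L in this table (10 of them).

0, 1, 6, 7, 12, 13, 18, 19, 24, 25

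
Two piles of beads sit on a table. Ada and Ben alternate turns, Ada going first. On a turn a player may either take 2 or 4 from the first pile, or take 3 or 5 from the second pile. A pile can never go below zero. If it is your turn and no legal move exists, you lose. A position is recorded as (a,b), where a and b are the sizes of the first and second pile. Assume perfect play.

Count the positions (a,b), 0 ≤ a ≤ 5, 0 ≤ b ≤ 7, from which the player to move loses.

Classify positions by backward induction: terminal positions (no move available) are L. From any other position, the mover wins iff some move reaches an L.
Every move lowers a or b (never raises either), so fill the grid row by row in increasing a, and left to right within a row: each cell's successors are then already labelled.
      b=0  b=1  b=2  b=3  b=4  b=5  b=6  b=7
a=0:    L    L    L    W    W    W    W    W
a=1:    L    L    L    W    W    W    W    W
a=2:    W    W    W    L    L    L    W    W
a=3:    W    W    W    L    L    L    W    W
a=4:    W    W    W    W    W    W    L    L
a=5:    W    W    W    W    W    W    L    L
Cells with no legal move (terminal, hence L): (0,0), (0,1), (0,2), (1,0), (1,1), (1,2).
The remaining L cells, each justified by listing all of its moves:
(2,3): only reaches (0,3)(W), (2,0)(W), all W → L
(2,4): only reaches (0,4)(W), (2,1)(W), all W → L
(2,5): only reaches (0,5)(W), (2,2)(W), (2,0)(W), all W → L
(3,3): only reaches (1,3)(W), (3,0)(W), all W → L
(3,4): only reaches (1,4)(W), (3,1)(W), all W → L
(3,5): only reaches (1,5)(W), (3,2)(W), (3,0)(W), all W → L
(4,6): only reaches (2,6)(W), (0,6)(W), (4,3)(W), (4,1)(W), all W → L
(4,7): only reaches (2,7)(W), (0,7)(W), (4,4)(W), (4,2)(W), all W → L
(5,6): only reaches (3,6)(W), (1,6)(W), (5,3)(W), (5,1)(W), all W → L
(5,7): only reaches (3,7)(W), (1,7)(W), (5,4)(W), (5,2)(W), all W → L
Every other cell has at least one move into one of the L cells above, so it is W.
L cells per row: a=0: 3, a=1: 3, a=2: 3, a=3: 3, a=4: 2, a=5: 2; total 16.

16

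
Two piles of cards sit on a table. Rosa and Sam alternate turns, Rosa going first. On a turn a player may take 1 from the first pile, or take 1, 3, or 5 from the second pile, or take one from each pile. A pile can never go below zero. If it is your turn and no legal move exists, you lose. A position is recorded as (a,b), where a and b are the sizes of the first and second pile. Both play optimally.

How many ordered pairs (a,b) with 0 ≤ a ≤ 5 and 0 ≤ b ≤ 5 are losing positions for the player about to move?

Label each position W (a win for the player to move) or L (a loss). A position with no legal move is L; any other position is W exactly when some move reaches an L, and L when every move reaches a W.
Every move lowers a or b (never raises either), so fill the grid row by row in increasing a, and left to right within a row: each cell's successors are then already labelled.
      b=0  b=1  b=2  b=3  b=4  b=5
a=0:    L    W    L    W    L    W
a=1:    W    W    W    W    W    W
a=2:    L    W    L    W    L    W
a=3:    W    W    W    W    W    W
a=4:    L    W    L    W    L    W
a=5:    W    W    W    W    W    W
Cells with no legal move (terminal, hence L): (0,0).
The remaining L cells, each justified by listing all of its moves:
(0,2): the only move is to (0,1)(W), a W ⇒ L
(0,4): moves to (0,3)(W), (0,1)(W); every one is W ⇒ L
(2,0): the only move is to (1,0)(W), a W ⇒ L
(2,2): moves to (1,2)(W), (2,1)(W), (1,1)(W); every one is W ⇒ L
(2,4): moves to (1,4)(W), (2,3)(W), (2,1)(W), (1,3)(W); every one is W ⇒ L
(4,0): the only move is to (3,0)(W), a W ⇒ L
(4,2): moves to (3,2)(W), (4,1)(W), (3,1)(W); every one is W ⇒ L
(4,4): moves to (3,4)(W), (4,3)(W), (4,1)(W), (3,3)(W); every one is W ⇒ L
Every other cell has at least one move into one of the L cells above, so it is W.
L cells per row: a=0: 3, a=1: 0, a=2: 3, a=3: 0, a=4: 3, a=5: 0; total 9.

9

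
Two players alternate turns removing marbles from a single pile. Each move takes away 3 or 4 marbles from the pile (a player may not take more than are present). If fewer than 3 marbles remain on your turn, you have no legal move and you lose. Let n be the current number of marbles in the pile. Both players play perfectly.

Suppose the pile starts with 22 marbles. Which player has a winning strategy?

The second player wins.

Build the W/L table. Terminal = L. A non-terminal position is W if it has a move to some L; otherwise it is L.
n=0: no move → L
n=1: no move → L
n=2: no move → L
n=3: →0(L), so W
n=4: →1(L), so W
n=5: →2(L), so W
n=6: →2(L), so W
n=7: →4(W), 3(W) — all W, so L
n=8: →5(W), 4(W) — all W, so L
n=9: →6(W), 5(W) — all W, so L
n=10: →7(L), so W
n=11: →8(L), so W
n=12: →9(L), so W
n=13: →9(L), so W
n=14: →11(W), 10(W) — all W, so L
n=15: →12(W), 11(W) — all W, so L
n=16: →13(W), 12(W) — all W, so L
n=17: →14(L), so W
n=18: →15(L), so W
n=19: →16(L), so W
n=20: →16(L), so W
n=21: →18(W), 17(W) — all W, so L
n=22: →19(W), 18(W) — all W, so L
Every move from 22 reaches a W position, so the mover loses.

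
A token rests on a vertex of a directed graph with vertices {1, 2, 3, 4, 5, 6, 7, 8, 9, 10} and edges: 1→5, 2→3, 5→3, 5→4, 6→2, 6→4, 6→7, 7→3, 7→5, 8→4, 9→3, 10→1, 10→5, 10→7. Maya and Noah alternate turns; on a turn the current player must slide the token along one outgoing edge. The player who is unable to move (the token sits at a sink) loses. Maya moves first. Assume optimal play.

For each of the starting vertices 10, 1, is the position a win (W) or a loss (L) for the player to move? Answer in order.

10: W, 1: L

Work bottom-up. With no move the player to move loses. Otherwise the position is W if at least one move leads to an L position for the opponent, and L if every move leads to a W.
Every edge goes from a vertex to one that appears earlier in the order 4, 3, 5, 1, 7, 2, 6, 10, 9, 8, so processing vertices in that order labels each vertex after all of its successors.
4: no outgoing edge → L
3: no outgoing edge → L
5: can move to 3, which is L ⇒ W
1: the only move is to 5(W), a W ⇒ L
7: can move to 3, which is L ⇒ W
2: can move to 3, which is L ⇒ W
6: can move to 4, which is L ⇒ W
10: can move to 1, which is L ⇒ W
9: can move to 3, which is L ⇒ W
8: can move to 4, which is L ⇒ W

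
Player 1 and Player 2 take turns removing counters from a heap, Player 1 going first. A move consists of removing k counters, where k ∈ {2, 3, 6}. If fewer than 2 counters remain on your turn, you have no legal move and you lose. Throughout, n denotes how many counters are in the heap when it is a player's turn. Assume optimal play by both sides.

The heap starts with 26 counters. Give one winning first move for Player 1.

Use the standard recursion: the mover loses at a terminal position; elsewhere, the mover wins exactly when some move hands the opponent an L position.
n=0: no move → L
n=1: no move → L
n=2: W (go to 0, an L position)
n=3: W (go to 1, an L position)
n=4: W (go to 1, an L position)
n=5: L (options 3(W), 2(W) are all W)
n=6: W (go to 0, an L position)
n=7: W (go to 5, an L position)
n=8: W (go to 5, an L position)
n=9: L (options 7(W), 6(W), 3(W) are all W)
n=10: L (options 8(W), 7(W), 4(W) are all W)
n=11: W (go to 9, an L position)
n=12: W (go to 10, an L position)
n=13: W (go to 10, an L position)
n=14: L (options 12(W), 11(W), 8(W) are all W)
n=15: W (go to 9, an L position)
n=16: W (go to 14, an L position)
n=17: W (go to 14, an L position)
n=18: L (options 16(W), 15(W), 12(W) are all W)
n=19: L (options 17(W), 16(W), 13(W) are all W)
n=20: W (go to 18, an L position)
n=21: W (go to 19, an L position)
n=22: W (go to 19, an L position)
n=23: L (options 21(W), 20(W), 17(W) are all W)
n=24: W (go to 18, an L position)
n=25: W (go to 23, an L position)
n=26: W (go to 23, an L position)
From 26, the L positions reachable in one move are: 23.

Remove 3, leaving 23.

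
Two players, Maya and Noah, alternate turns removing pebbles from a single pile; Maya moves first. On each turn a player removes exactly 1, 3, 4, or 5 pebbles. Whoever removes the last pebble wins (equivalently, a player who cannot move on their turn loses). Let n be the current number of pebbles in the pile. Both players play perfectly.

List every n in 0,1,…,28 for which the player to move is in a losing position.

0, 2, 8, 10, 16, 18, 24, 26

Build the W/L table. Terminal = L. A non-terminal position is W if it has a move to some L; otherwise it is L.
n=0: no move → L
n=1: →0(L), so W
n=2: →1(W) only, which is W, so L
n=3: →2(L), so W
n=4: →0(L), so W
n=5: →2(L), so W
n=6: →2(L), so W
n=7: →2(L), so W
n=8: →7(W), 5(W), 4(W), 3(W) — all W, so L
n=9: →8(L), so W
n=10: →9(W), 7(W), 6(W), 5(W) — all W, so L
n=11: →10(L), so W
n=12: →8(L), so W
n=13: →10(L), so W
n=14: →10(L), so W
n=15: →10(L), so W
n=16: →15(W), 13(W), 12(W), 11(W) — all W, so L
n=17: →16(L), so W
n=18: →17(W), 15(W), 14(W), 13(W) — all W, so L
n=19: →18(L), so W
n=20: →16(L), so W
n=21: →18(L), so W
n=22: →18(L), so W
n=23: →18(L), so W
n=24: →23(W), 21(W), 20(W), 19(W) — all W, so L
n=25: →24(L), so W
n=26: →25(W), 23(W), 22(W), 21(W) — all W, so L
n=27: →26(L), so W
n=28: →24(L), so W
The losing starting values of n are exactly the entries labelled L in this table (8 of them).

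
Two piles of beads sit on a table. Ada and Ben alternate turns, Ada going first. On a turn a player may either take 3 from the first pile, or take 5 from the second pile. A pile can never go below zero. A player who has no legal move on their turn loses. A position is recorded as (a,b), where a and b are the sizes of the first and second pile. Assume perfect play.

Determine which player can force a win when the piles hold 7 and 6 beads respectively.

Classify positions by backward induction: terminal positions (no move available) are L. From any other position, the mover wins iff some move reaches an L.
No move ever increases a pile, so every position that can arise here has a ≤ 7 and b ≤ 6; it is enough to label the cells with 0 ≤ a ≤ 7 and 0 ≤ b ≤ 6.
Every move lowers a or b (never raises either), so fill the grid row by row in increasing a, and left to right within a row: each cell's successors are then already labelled.
      b=0  b=1  b=2  b=3  b=4  b=5  b=6
a=0:    L    L    L    L    L    W    W
a=1:    L    L    L    L    L    W    W
a=2:    L    L    L    L    L    W    W
a=3:    W    W    W    W    W    L    L
a=4:    W    W    W    W    W    L    L
a=5:    W    W    W    W    W    L    L
a=6:    L    L    L    L    L    W    W
a=7:    L    L    L    L    L    W    W
Cells with no legal move (terminal, hence L): (0,0), (0,1), (0,2), (0,3), (0,4), (1,0), (1,1), (1,2), (1,3), (1,4), (2,0), (2,1), (2,2), (2,3), (2,4).
The remaining L cells, each justified by listing all of its moves:
(3,5): moves to (0,5)(W), (3,0)(W); every one is W ⇒ L
(3,6): moves to (0,6)(W), (3,1)(W); every one is W ⇒ L
(4,5): moves to (1,5)(W), (4,0)(W); every one is W ⇒ L
(4,6): moves to (1,6)(W), (4,1)(W); every one is W ⇒ L
(5,5): moves to (2,5)(W), (5,0)(W); every one is W ⇒ L
(5,6): moves to (2,6)(W), (5,1)(W); every one is W ⇒ L
(6,0): the only move is to (3,0)(W), a W ⇒ L
(6,1): the only move is to (3,1)(W), a W ⇒ L
(6,2): the only move is to (3,2)(W), a W ⇒ L
(6,3): the only move is to (3,3)(W), a W ⇒ L
(6,4): the only move is to (3,4)(W), a W ⇒ L
(7,0): the only move is to (4,0)(W), a W ⇒ L
(7,1): the only move is to (4,1)(W), a W ⇒ L
(7,2): the only move is to (4,2)(W), a W ⇒ L
(7,3): the only move is to (4,3)(W), a W ⇒ L
(7,4): the only move is to (4,4)(W), a W ⇒ L
Every other cell has at least one move into one of the L cells above, so it is W.
The starting position (7,6) is W: Ada should move to (4,6), handing over an L position.

Ada wins.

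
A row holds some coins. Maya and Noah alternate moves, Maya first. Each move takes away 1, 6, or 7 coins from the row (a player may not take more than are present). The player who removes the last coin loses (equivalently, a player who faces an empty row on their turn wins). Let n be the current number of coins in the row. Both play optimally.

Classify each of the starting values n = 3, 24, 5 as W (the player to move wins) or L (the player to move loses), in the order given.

Work bottom-up. With no move the player to move wins. Otherwise the position is W if at least one move leads to an L position for the opponent, and L if every move leads to a W.
n=0: no move; the opponent has just taken the last coin and therefore loses → W
n=1: L (sole option 0(W) is W)
n=2: W (go to 1, an L position)
n=3: L (sole option 2(W) is W)
n=4: W (go to 3, an L position)
n=5: L (sole option 4(W) is W)
n=6: W (go to 5, an L position)
n=7: W (go to 1, an L position)
n=8: W (go to 1, an L position)
n=9: W (go to 3, an L position)
n=10: W (go to 3, an L position)
n=11: W (go to 5, an L position)
n=12: W (go to 5, an L position)
n=13: L (options 12(W), 7(W), 6(W) are all W)
n=14: W (go to 13, an L position)
n=15: L (options 14(W), 9(W), 8(W) are all W)
n=16: W (go to 15, an L position)
n=17: L (options 16(W), 11(W), 10(W) are all W)
n=18: W (go to 17, an L position)
n=19: W (go to 13, an L position)
n=20: W (go to 13, an L position)
n=21: W (go to 15, an L position)
n=22: W (go to 15, an L position)
n=23: W (go to 17, an L position)
n=24: W (go to 17, an L position)

3: L, 24: W, 5: L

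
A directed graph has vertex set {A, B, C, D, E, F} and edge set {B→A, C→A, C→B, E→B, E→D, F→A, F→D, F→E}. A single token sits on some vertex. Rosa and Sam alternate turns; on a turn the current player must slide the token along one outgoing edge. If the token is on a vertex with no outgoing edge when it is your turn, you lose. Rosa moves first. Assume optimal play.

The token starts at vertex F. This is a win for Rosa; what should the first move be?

Work bottom-up. With no move the player to move loses. Otherwise the position is W if at least one move leads to an L position for the opponent, and L if every move leads to a W.
Every edge goes from a vertex to one that appears earlier in the order D, A, B, E, F, C, so processing vertices in that order labels each vertex after all of its successors.
D: no outgoing edge → L
A: no outgoing edge → L
B: W (go to A, an L position)
E: W (go to D, an L position)
F: W (go to A, an L position)
C: W (go to A, an L position)
From F, the L positions reachable in one move are: A, D. Any move reaching one of these is winning.

Move to A.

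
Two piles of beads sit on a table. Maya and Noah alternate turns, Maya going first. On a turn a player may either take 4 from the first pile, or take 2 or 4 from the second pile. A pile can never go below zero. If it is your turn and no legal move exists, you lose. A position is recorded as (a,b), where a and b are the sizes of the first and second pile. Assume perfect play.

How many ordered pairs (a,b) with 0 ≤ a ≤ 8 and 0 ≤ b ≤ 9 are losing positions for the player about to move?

Use the standard recursion: the mover loses at a terminal position; elsewhere, the mover wins exactly when some move hands the opponent an L position.
Every move lowers a or b (never raises either), so fill the grid row by row in increasing a, and left to right within a row: each cell's successors are then already labelled.
      b=0  b=1  b=2  b=3  b=4  b=5  b=6  b=7  b=8  b=9
a=0:    L    L    W    W    W    W    L    L    W    W
a=1:    L    L    W    W    W    W    L    L    W    W
a=2:    L    L    W    W    W    W    L    L    W    W
a=3:    L    L    W    W    W    W    L    L    W    W
a=4:    W    W    L    L    W    W    W    W    L    L
a=5:    W    W    L    L    W    W    W    W    L    L
a=6:    W    W    L    L    W    W    W    W    L    L
a=7:    W    W    L    L    W    W    W    W    L    L
a=8:    L    L    W    W    W    W    L    L    W    W
Cells with no legal move (terminal, hence L): (0,0), (0,1), (1,0), (1,1), (2,0), (2,1), (3,0), (3,1).
The remaining L cells, each justified by listing all of its moves:
(0,6): only reaches (0,4)(W), (0,2)(W), all W → L
(0,7): only reaches (0,5)(W), (0,3)(W), all W → L
(1,6): only reaches (1,4)(W), (1,2)(W), all W → L
(1,7): only reaches (1,5)(W), (1,3)(W), all W → L
(2,6): only reaches (2,4)(W), (2,2)(W), all W → L
(2,7): only reaches (2,5)(W), (2,3)(W), all W → L
(3,6): only reaches (3,4)(W), (3,2)(W), all W → L
(3,7): only reaches (3,5)(W), (3,3)(W), all W → L
(4,2): only reaches (0,2)(W), (4,0)(W), all W → L
(4,3): only reaches (0,3)(W), (4,1)(W), all W → L
(4,8): only reaches (0,8)(W), (4,6)(W), (4,4)(W), all W → L
(4,9): only reaches (0,9)(W), (4,7)(W), (4,5)(W), all W → L
(5,2): only reaches (1,2)(W), (5,0)(W), all W → L
(5,3): only reaches (1,3)(W), (5,1)(W), all W → L
(5,8): only reaches (1,8)(W), (5,6)(W), (5,4)(W), all W → L
(5,9): only reaches (1,9)(W), (5,7)(W), (5,5)(W), all W → L
(6,2): only reaches (2,2)(W), (6,0)(W), all W → L
(6,3): only reaches (2,3)(W), (6,1)(W), all W → L
(6,8): only reaches (2,8)(W), (6,6)(W), (6,4)(W), all W → L
(6,9): only reaches (2,9)(W), (6,7)(W), (6,5)(W), all W → L
(7,2): only reaches (3,2)(W), (7,0)(W), all W → L
(7,3): only reaches (3,3)(W), (7,1)(W), all W → L
(7,8): only reaches (3,8)(W), (7,6)(W), (7,4)(W), all W → L
(7,9): only reaches (3,9)(W), (7,7)(W), (7,5)(W), all W → L
(8,0): only reaches (4,0)(W), which is W → L
(8,1): only reaches (4,1)(W), which is W → L
(8,6): only reaches (4,6)(W), (8,4)(W), (8,2)(W), all W → L
(8,7): only reaches (4,7)(W), (8,5)(W), (8,3)(W), all W → L
Every other cell has at least one move into one of the L cells above, so it is W.
L cells per row: a=0: 4, a=1: 4, a=2: 4, a=3: 4, a=4: 4, a=5: 4, a=6: 4, a=7: 4, a=8: 4; total 36.

36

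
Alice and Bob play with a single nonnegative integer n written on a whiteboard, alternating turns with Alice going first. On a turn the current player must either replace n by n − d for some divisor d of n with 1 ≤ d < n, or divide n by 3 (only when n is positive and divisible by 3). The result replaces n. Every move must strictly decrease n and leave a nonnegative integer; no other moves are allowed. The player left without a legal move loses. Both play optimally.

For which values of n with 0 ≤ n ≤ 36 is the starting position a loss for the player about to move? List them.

0, 1, 4, 7, 9, 11, 13, 15, 17, 19, 23, 25, 28, 31, 36

Build the W/L table. Terminal = L. A non-terminal position is W if it has a move to some L; otherwise it is L.
n=0: no move → L
n=1: no move → L
n=2: →1(L), so W
n=3: →1(L), so W
n=4: →2(W), 3(W) — all W, so L
n=5: →4(L), so W
n=6: →4(L), so W
n=7: →6(W) only, which is W, so L
n=8: →4(L), so W
n=9: →3(W), 6(W), 8(W) — all W, so L
n=10: →9(L), so W
n=11: →10(W) only, which is W, so L
n=12: →4(L), so W
n=13: →12(W) only, which is W, so L
n=14: →7(L), so W
n=15: →5(W), 10(W), 12(W), 14(W) — all W, so L
n=16: →15(L), so W
n=17: →16(W) only, which is W, so L
n=18: →9(L), so W
n=19: →18(W) only, which is W, so L
n=20: →15(L), so W
n=21: →7(L), so W
n=22: →11(L), so W
n=23: →22(W) only, which is W, so L
n=24: →23(L), so W
n=25: →20(W), 24(W) — all W, so L
n=26: →13(L), so W
n=27: →9(L), so W
n=28: →14(W), 21(W), 24(W), 26(W), 27(W) — all W, so L
n=29: →28(L), so W
n=30: →15(L), so W
n=31: →30(W) only, which is W, so L
n=32: →28(L), so W
n=33: →11(L), so W
n=34: →17(L), so W
n=35: →28(L), so W
n=36: →12(W), 18(W), 24(W), 27(W), 30(W), 32(W), 33(W), 34(W), 35(W) — all W, so L
The losing starting values of n are exactly the entries labelled L in this table (15 of them).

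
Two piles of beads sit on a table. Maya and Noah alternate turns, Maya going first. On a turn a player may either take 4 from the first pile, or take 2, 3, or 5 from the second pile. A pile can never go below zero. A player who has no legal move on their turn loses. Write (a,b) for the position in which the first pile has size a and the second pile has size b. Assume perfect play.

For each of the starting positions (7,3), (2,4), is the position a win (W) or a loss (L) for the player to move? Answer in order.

(7,3): L, (2,4): W

Use the standard recursion: the mover loses at a terminal position; elsewhere, the mover wins exactly when some move hands the opponent an L position.
No move ever increases a pile, so every position that can arise here has a ≤ 7 and b ≤ 4; it is enough to label the cells with 0 ≤ a ≤ 7 and 0 ≤ b ≤ 4.
Every move lowers a or b (never raises either), so fill the grid row by row in increasing a, and left to right within a row: each cell's successors are then already labelled.
      b=0  b=1  b=2  b=3  b=4
a=0:    L    L    W    W    W
a=1:    L    L    W    W    W
a=2:    L    L    W    W    W
a=3:    L    L    W    W    W
a=4:    W    W    L    L    W
a=5:    W    W    L    L    W
a=6:    W    W    L    L    W
a=7:    W    W    L    L    W
Cells with no legal move (terminal, hence L): (0,0), (0,1), (1,0), (1,1), (2,0), (2,1), (3,0), (3,1).
The remaining L cells, each justified by listing all of its moves:
(4,2): only reaches (0,2)(W), (4,0)(W), all W → L
(4,3): only reaches (0,3)(W), (4,1)(W), (4,0)(W), all W → L
(5,2): only reaches (1,2)(W), (5,0)(W), all W → L
(5,3): only reaches (1,3)(W), (5,1)(W), (5,0)(W), all W → L
(6,2): only reaches (2,2)(W), (6,0)(W), all W → L
(6,3): only reaches (2,3)(W), (6,1)(W), (6,0)(W), all W → L
(7,2): only reaches (3,2)(W), (7,0)(W), all W → L
(7,3): only reaches (3,3)(W), (7,1)(W), (7,0)(W), all W → L
Every other cell has at least one move into one of the L cells above, so it is W.
(7,3): one of the L cells justified above, so L
(2,4): the move to (2,1) reaches an L cell, so W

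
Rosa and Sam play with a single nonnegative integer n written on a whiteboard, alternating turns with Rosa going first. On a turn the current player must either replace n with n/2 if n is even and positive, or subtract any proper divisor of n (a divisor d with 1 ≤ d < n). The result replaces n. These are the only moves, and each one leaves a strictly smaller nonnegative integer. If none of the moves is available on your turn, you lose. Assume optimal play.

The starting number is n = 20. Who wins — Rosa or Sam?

Rosa wins.

Use the standard recursion: the mover loses at a terminal position; elsewhere, the mover wins exactly when some move hands the opponent an L position.
n=0: no move → L
n=1: no move → L
n=2: W (go to 1, an L position)
n=3: L (sole option 2(W) is W)
n=4: W (go to 3, an L position)
n=5: L (sole option 4(W) is W)
n=6: W (go to 3, an L position)
n=7: L (sole option 6(W) is W)
n=8: W (go to 7, an L position)
n=9: L (options 6(W), 8(W) are all W)
n=10: W (go to 5, an L position)
n=11: L (sole option 10(W) is W)
n=12: W (go to 9, an L position)
n=13: L (sole option 12(W) is W)
n=14: W (go to 7, an L position)
n=15: L (options 10(W), 12(W), 14(W) are all W)
n=16: W (go to 15, an L position)
n=17: L (sole option 16(W) is W)
n=18: W (go to 9, an L position)
n=19: L (sole option 18(W) is W)
n=20: W (go to 15, an L position)
The starting position 20 is W: Rosa should move to 15, handing over an L position.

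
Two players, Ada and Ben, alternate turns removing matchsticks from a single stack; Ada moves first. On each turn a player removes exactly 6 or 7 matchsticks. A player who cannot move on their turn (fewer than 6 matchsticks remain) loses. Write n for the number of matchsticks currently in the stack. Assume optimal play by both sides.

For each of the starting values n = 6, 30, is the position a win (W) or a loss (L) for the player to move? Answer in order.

6: W, 30: L

Work bottom-up. With no move the player to move loses. Otherwise the position is W if at least one move leads to an L position for the opponent, and L if every move leads to a W.
n=0: no move → L
n=1: no move → L
n=2: no move → L
n=3: no move → L
n=4: no move → L
n=5: no move → L
n=6: →0(L), so W
n=7: →1(L), so W
n=8: →2(L), so W
n=9: →3(L), so W
n=10: →4(L), so W
n=11: →5(L), so W
n=12: →5(L), so W
n=13: →7(W), 6(W) — all W, so L
n=14: →8(W), 7(W) — all W, so L
n=15: →9(W), 8(W) — all W, so L
n=16: →10(W), 9(W) — all W, so L
n=17: →11(W), 10(W) — all W, so L
n=18: →12(W), 11(W) — all W, so L
n=19: →13(L), so W
n=20: →14(L), so W
n=21: →15(L), so W
n=22: →16(L), so W
n=23: →17(L), so W
n=24: →18(L), so W
n=25: →18(L), so W
n=26: →20(W), 19(W) — all W, so L
n=27: →21(W), 20(W) — all W, so L
n=28: →22(W), 21(W) — all W, so L
n=29: →23(W), 22(W) — all W, so L
n=30: →24(W), 23(W) — all W, so L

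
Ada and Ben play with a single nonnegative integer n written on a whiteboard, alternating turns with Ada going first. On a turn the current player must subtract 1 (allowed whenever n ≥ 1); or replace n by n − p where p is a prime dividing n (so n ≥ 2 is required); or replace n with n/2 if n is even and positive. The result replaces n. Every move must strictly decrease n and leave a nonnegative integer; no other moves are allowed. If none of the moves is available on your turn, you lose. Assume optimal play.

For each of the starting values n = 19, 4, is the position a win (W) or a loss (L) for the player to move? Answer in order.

Compute win/loss labels from the base case upward. A position with no move is L. Any other position is W if it can reach an L in one move, else L.
n=0: no move → L
n=1: W (go to 0, an L position)
n=2: W (go to 0, an L position)
n=3: W (go to 0, an L position)
n=4: L (options 2(W), 3(W) are all W)
n=5: W (go to 0, an L position)
n=6: W (go to 4, an L position)
n=7: W (go to 0, an L position)
n=8: W (go to 4, an L position)
n=9: L (options 6(W), 8(W) are all W)
n=10: W (go to 9, an L position)
n=11: W (go to 0, an L position)
n=12: W (go to 9, an L position)
n=13: W (go to 0, an L position)
n=14: L (options 7(W), 12(W), 13(W) are all W)
n=15: W (go to 14, an L position)
n=16: W (go to 14, an L position)
n=17: W (go to 0, an L position)
n=18: W (go to 9, an L position)
n=19: W (go to 0, an L position)

19: W, 4: L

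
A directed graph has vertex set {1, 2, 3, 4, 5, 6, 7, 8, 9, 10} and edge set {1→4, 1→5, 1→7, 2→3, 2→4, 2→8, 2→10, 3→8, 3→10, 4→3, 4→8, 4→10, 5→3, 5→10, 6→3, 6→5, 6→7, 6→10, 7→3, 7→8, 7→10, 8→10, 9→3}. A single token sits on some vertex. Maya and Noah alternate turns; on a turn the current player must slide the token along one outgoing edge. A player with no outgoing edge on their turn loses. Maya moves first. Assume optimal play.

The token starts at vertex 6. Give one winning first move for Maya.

Build the W/L table. Terminal = L. A non-terminal position is W if it has a move to some L; otherwise it is L.
Every edge goes from a vertex to one that appears earlier in the order 10, 8, 3, 5, 7, 4, 6, 1, 9, 2, so processing vertices in that order labels each vertex after all of its successors.
10: no outgoing edge → L
8: reaches L-position 10 → W
3: reaches L-position 10 → W
5: reaches L-position 10 → W
7: reaches L-position 10 → W
4: reaches L-position 10 → W
6: reaches L-position 10 → W
1: only reaches 4(W), 7(W), 5(W), all W → L
9: only reaches 3(W), which is W → L
2: reaches L-position 10 → W
From 6, the L positions reachable in one move are: 10.

Move to 10.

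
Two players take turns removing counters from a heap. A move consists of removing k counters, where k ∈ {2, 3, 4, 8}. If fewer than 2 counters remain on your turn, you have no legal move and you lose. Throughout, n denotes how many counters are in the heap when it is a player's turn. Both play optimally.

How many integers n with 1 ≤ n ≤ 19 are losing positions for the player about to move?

7

Compute win/loss labels from the base case upward. A position with no move is L. Any other position is W if it can reach an L in one move, else L.
n=0: no move → L
n=1: no move → L
n=2: reaches L-position 0 → W
n=3: reaches L-position 1 → W
n=4: reaches L-position 1 → W
n=5: reaches L-position 1 → W
n=6: only reaches 4(W), 3(W), 2(W), all W → L
n=7: only reaches 5(W), 4(W), 3(W), all W → L
n=8: reaches L-position 6 → W
n=9: reaches L-position 7 → W
n=10: reaches L-position 7 → W
n=11: reaches L-position 7 → W
n=12: only reaches 10(W), 9(W), 8(W), 4(W), all W → L
n=13: only reaches 11(W), 10(W), 9(W), 5(W), all W → L
n=14: reaches L-position 12 → W
n=15: reaches L-position 13 → W
n=16: reaches L-position 13 → W
n=17: reaches L-position 13 → W
n=18: only reaches 16(W), 15(W), 14(W), 10(W), all W → L
n=19: only reaches 17(W), 16(W), 15(W), 11(W), all W → L
L entries with 1 ≤ n ≤ 19 (n=0 is outside the asked range and is not counted): n = 1, 6, 7, 12, 13, 18, 19; that makes 7.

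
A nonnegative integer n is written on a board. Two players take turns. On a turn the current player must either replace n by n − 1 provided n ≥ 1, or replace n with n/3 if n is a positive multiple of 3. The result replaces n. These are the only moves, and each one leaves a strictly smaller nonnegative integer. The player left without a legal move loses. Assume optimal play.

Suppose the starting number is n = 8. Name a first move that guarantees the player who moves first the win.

Classify positions by backward induction: terminal positions (no move available) are L. From any other position, the mover wins iff some move reaches an L.
n=0: no move → L
n=1: can move to 0, which is L ⇒ W
n=2: the only move is to 1(W), a W ⇒ L
n=3: can move to 2, which is L ⇒ W
n=4: the only move is to 3(W), a W ⇒ L
n=5: can move to 4, which is L ⇒ W
n=6: can move to 2, which is L ⇒ W
n=7: the only move is to 6(W), a W ⇒ L
n=8: can move to 7, which is L ⇒ W
From 8, the L positions reachable in one move are: 7.

Move to 7.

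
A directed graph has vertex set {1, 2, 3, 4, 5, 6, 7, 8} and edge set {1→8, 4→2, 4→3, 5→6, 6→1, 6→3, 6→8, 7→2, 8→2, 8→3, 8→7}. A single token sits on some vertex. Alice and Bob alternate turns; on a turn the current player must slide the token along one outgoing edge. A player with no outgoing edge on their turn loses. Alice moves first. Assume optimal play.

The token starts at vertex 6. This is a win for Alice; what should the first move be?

Move to 1.

Classify positions by backward induction: terminal positions (no move available) are L. From any other position, the mover wins iff some move reaches an L.
Every edge goes from a vertex to one that appears earlier in the order 3, 2, 7, 8, 1, 6, 4, 5, so processing vertices in that order labels each vertex after all of its successors.
3: no outgoing edge → L
2: no outgoing edge → L
7: reaches L-position 2 → W
8: reaches L-position 2 → W
1: only reaches 8(W), which is W → L
6: reaches L-position 1 → W
4: reaches L-position 2 → W
5: only reaches 6(W), which is W → L
From 6, the L positions reachable in one move are: 1, 3. Any move reaching one of these is winning.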